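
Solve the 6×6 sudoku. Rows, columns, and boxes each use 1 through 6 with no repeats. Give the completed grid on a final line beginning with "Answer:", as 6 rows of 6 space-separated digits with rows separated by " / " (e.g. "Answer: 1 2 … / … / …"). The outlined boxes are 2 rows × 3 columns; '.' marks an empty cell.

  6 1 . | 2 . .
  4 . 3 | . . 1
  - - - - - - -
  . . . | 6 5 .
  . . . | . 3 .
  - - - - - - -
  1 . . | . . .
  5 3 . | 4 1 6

Step 1. [r4c1∈{2}] r4c1's peers cover all but 2. So r4c1=2.
Step 2. [r3c2∈{4}] r3c2 is down to just 4 ⇒ r3c2=4.
Step 3. [r2c4∈{5}] r2c4's peers cover all but 5 ⇒ r2c4=5.
Step 4. [r5c5∈{2}] r5c5 has the single candidate 2, so r5c5=2.
Step 5. [r5c2∈{6}] nothing but 6 survives at r5c2 ⇒ r5c2=6.
Step 6. [r4c3∈{1,5,6}] 6 has one home in row 4: r4c3, so r4c3=6.
Step 7. [r1c6∈{3,4}] row 1 places 3 nowhere but r1c6. So r1c6=3.
Step 8. [r1c3∈{5}] r1c3 is down to just 5. So r1c3=5.
Step 9. [r5c6∈{5}] only 5 remains possible at r5c6. So r5c6=5.
Step 10. [r2c2∈{2}] r2c2 has the single candidate 2. So r2c2=2.
Step 11. [r3c1∈{3}] r3c1's peers cover all but 3, so r3c1=3.
Step 12. [r3c3∈{1}] nothing but 1 survives at r3c3, so r3c3=1.
Step 13. [r1c5∈{4}] r1c5's peers cover all but 4. So r1c5=4.
Step 14. [r4c6∈{4}] r4c6 is down to just 4, so r4c6=4.
Step 15. [r5c4∈{3}] r5c4's peers cover all but 3 ⇒ r5c4=3.
Step 16. [r2c5∈{6}] r2c5's peers cover all but 6, so r2c5=6.
Step 17. [r5c3∈{4}] nothing but 4 survives at r5c3 ⇒ r5c3=4.
Step 18. [r6c3∈{2}] nothing but 2 survives at r6c3 ⇒ r6c3=2.
Step 19. [r4c4∈{1}] r4c4's peers cover all but 1, so r4c4=1.
Step 20. [r4c2∈{5}] r4c2 has the single candidate 5 ⇒ r4c2=5.
Step 21. [r3c6∈{2}] r3c6's peers cover all but 2. So r3c6=2.

Answer: 6 1 5 2 4 3 / 4 2 3 5 6 1 / 3 4 1 6 5 2 / 2 5 6 1 3 4 / 1 6 4 3 2 5 / 5 3 2 4 1 6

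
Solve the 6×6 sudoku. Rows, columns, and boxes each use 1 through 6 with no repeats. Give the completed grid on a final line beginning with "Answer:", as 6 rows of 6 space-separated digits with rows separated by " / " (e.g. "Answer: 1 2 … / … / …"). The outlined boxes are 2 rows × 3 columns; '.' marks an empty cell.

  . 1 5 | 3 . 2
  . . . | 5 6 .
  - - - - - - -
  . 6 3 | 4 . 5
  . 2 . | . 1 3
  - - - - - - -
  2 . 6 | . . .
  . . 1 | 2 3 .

Step 1. [r5c2∈{3,4,5}] 3 has one home in row 5: r5c2, so r5c2=3.
Step 2. [r2c2∈{4}] only 4 remains possible at r2c2 ⇒ r2c2=4.
Step 3. [r6c1∈{4,5}] across box 5, 4 lands solely at r6c1. So r6c1=4.
Step 4. [r5c6∈{1,4}] 4 has one home in col 6: r5c6 ⇒ r5c6=4.
Step 5. [r5c4∈{1}] nothing but 1 survives at r5c4, so r5c4=1.
Step 6. [r2c3∈{2}] r2c3 is down to just 2, so r2c3=2.
Step 7. [r1c1∈{6}] r1c1's peers cover all but 6. So r1c1=6.
Step 8. [r6c6∈{6}] nothing but 6 survives at r6c6 ⇒ r6c6=6.
Step 9. [r3c5∈{2}] nothing but 2 survives at r3c5, so r3c5=2.
Step 10. [r2c6∈{1}] r2c6 has the single candidate 1 ⇒ r2c6=1.
Step 11. [r3c1∈{1}] r3c1's peers cover all but 1 ⇒ r3c1=1.
Step 12. [r4c1∈{5}] r4c1 has the single candidate 5. So r4c1=5.
Step 13. [r2c1∈{3}] r2c1 is down to just 3. So r2c1=3.
Step 14. [r5c5∈{5}] only 5 remains possible at r5c5. So r5c5=5.
Step 15. [r4c4∈{6}] r4c4's peers cover all but 6. So r4c4=6.
Step 16. [r4c3∈{4}] only 4 remains possible at r4c3 ⇒ r4c3=4.
Step 17. [r6c2∈{5}] r6c2 is down to just 5. So r6c2=5.
Step 18. [r1c5∈{4}] r1c5's peers cover all but 4, so r1c5=4.

Answer: 6 1 5 3 4 2 / 3 4 2 5 6 1 / 1 6 3 4 2 5 / 5 2 4 6 1 3 / 2 3 6 1 5 4 / 4 5 1 2 3 6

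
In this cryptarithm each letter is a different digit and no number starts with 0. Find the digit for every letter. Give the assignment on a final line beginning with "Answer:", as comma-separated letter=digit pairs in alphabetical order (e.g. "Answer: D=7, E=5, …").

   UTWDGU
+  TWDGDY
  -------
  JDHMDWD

Step 1. [J] the sum has 7 digits but both addends have 6; that extra leading digit J is the final carry, namely 1 ⇒ J=1.
Step 2. [col 1: U + Y ≡ D (mod 10)] no forcing yet in column 1 (carry-in 0); U=6 is free and consistent — try it ⇒ U=6.
Step 3. [col 1: U + Y ≡ D (mod 10)] column 1 (U + Y ≡ D (mod 10), carry-in 0) doesn't pin Y yet; pick Y=8 and continue, so Y=8.
Step 4. [col 1: U + Y ≡ D (mod 10)] column 1: given U=6, Y=8, carry-in 0, and digits 1,6,8 already taken and all letters distinct, U+Y≡D (mod 10) forces D=4 ⇒ D=4.
Step 5. [col 2: G + D ≡ W (mod 10)] column 2 (G + D ≡ W (mod 10), carry-in 1) doesn't pin G yet; pick G=0 and continue. So G=0.
Step 6. [col 2: G + D ≡ W (mod 10)] column 2: given G=0, D=4, carry-in 1, and digits 0,1,4,6,8 already taken and all letters distinct, G+D≡W (mod 10) forces W=5 ⇒ W=5.
Step 7. [col 4: W + D ≡ M (mod 10)] column 4: given W=5, D=4, carry-in 0, and digits 0,1,4,5,6,8 already taken and all letters distinct, W+D≡M (mod 10) forces M=9, so M=9.
Step 8. [col 5: T + W ≡ H (mod 10)] several values work for H in column 5 (T + W ≡ H (mod 10), carry-in 0); try H=2. So H=2.
Step 9. [col 5: T + W ≡ H (mod 10)] column 5: given W=5, H=2, carry-in 0, and digits 0,1,2,4,5,6,8,9 already taken and all letters distinct, T+W≡H (mod 10) forces T=7 ⇒ T=7.

Answer: D=4, G=0, H=2, J=1, M=9, T=7, U=6, W=5, Y=8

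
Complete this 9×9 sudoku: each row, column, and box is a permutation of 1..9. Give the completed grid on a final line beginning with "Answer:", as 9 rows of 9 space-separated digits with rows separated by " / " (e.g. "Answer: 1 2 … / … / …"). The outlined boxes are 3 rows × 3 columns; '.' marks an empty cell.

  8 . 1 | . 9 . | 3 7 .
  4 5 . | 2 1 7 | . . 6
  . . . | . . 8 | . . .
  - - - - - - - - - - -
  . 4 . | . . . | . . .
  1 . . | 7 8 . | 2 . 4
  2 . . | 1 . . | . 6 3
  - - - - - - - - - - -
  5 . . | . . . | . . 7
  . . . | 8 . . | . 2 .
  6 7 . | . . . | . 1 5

Step 1. [r8c9∈{9}] r8c9 has the single candidate 9, so r8c9=9.
Step 2. [r8c1∈{3}] only 3 remains possible at r8c1, so r8c1=3.
Step 3. [r7c8∈{3,4,8}] in col 8, 3 fits only at r7c8 ⇒ r7c8=3.
Step 4. [r2c3∈{3,9}] across row 2, 3 lands solely at r2c3. So r2c3=3.
Step 5. [r4c9∈{1,8}] across col 9, 8 lands solely at r4c9. So r4c9=8.
Step 6. [r3c8∈{4,5,9}] across col 8, 4 lands solely at r3c8. So r3c8=4.
Step 7. [r3c7∈{1,5,9}] in box 3, 5 fits only at r3c7, so r3c7=5.
Step 8. [r8c3∈{4}] only 4 remains possible at r8c3. So r8c3=4.
Step 9. [r8c7∈{6}] r8c7 is down to just 6 ⇒ r8c7=6.
Step 10. [r5c2∈{3,6,9}] col 2 places 3 nowhere but r5c2 ⇒ r5c2=3.
Step 11. [r1c9∈{2}] r1c9's peers cover all but 2. So r1c9=2.
Step 12. [r1c2∈{6}] r1c2 is down to just 6 ⇒ r1c2=6.
Step 13. [r2c8∈{8,9}] r2c8 is the only open cell in col 8 admitting 8 ⇒ r2c8=8.
Step 14. [r4c7∈{1,7,9}] row 4 places 1 nowhere but r4c7, so r4c7=1.
Step 15. [r6c7∈{7,9}] across col 7, 7 lands solely at r6c7. So r6c7=7.
Step 16. [r8c2∈{1}] r8c2 has the single candidate 1 ⇒ r8c2=1.
Step 17. [r8c6∈{5}] only 5 remains possible at r8c6 ⇒ r8c6=5.
Step 18. [r7c6∈{1,2,4,6,9}] 1 has one home in row 7: r7c6, so r7c6=1.
Step 19. [r1c6∈{4}] r1c6 is down to just 4, so r1c6=4.
Step 20. [r6c6∈{9}] nothing but 9 survives at r6c6. So r6c6=9.
Step 21. [r5c6∈{6}] r5c6 is down to just 6, so r5c6=6.
Step 22. [r6c5∈{4,5}] in row 6, 4 fits only at r6c5. So r6c5=4.
Step 23. [r4c5∈{2,3,5}] in col 5, 5 fits only at r4c5, so r4c5=5.
Step 24. [r4c8∈{9}] nothing but 9 survives at r4c8, so r4c8=9.
Step 25. [r5c3∈{5,9}] r5c3 is the only open cell in row 5 admitting 9 ⇒ r5c3=9.
Step 26. [r7c2∈{2,8,9}] box 7 places 9 nowhere but r7c2 ⇒ r7c2=9.
Step 27. [r4c4∈{3}] r4c4's peers cover all but 3 ⇒ r4c4=3.
Step 28. [r3c4∈{6}] only 6 remains possible at r3c4. So r3c4=6.
Step 29. [r9c6∈{2,3}] in col 6, 3 fits only at r9c6 ⇒ r9c6=3.
Step 30. [r4c1∈{7}] nothing but 7 survives at r4c1 ⇒ r4c1=7.
Step 31. [r7c4∈{4}] r7c4 has the single candidate 4 ⇒ r7c4=4.
Step 32. [r9c5∈{2}] r9c5 has the single candidate 2 ⇒ r9c5=2.
Step 33. [r9c3∈{8}] nothing but 8 survives at r9c3 ⇒ r9c3=8.
Step 34. [r3c3∈{2,7}] in row 3, 7 fits only at r3c3, so r3c3=7.
Step 35. [r2c7∈{9}] r2c7 has the single candidate 9, so r2c7=9.
Step 36. [r4c6∈{2}] r4c6 has the single candidate 2, so r4c6=2.
Step 37. [r4c3∈{6}] nothing but 6 survives at r4c3. So r4c3=6.
Step 38. [r7c5∈{6}] r7c5 has the single candidate 6. So r7c5=6.
Step 39. [r3c9∈{1}] r3c9's peers cover all but 1, so r3c9=1.
Step 40. [r1c4∈{5}] nothing but 5 survives at r1c4. So r1c4=5.
Step 41. [r9c7∈{4}] r9c7's peers cover all but 4. So r9c7=4.
Step 42. [r7c7∈{8}] nothing but 8 survives at r7c7, so r7c7=8.
Step 43. [r6c2∈{8}] r6c2's peers cover all but 8 ⇒ r6c2=8.
Step 44. [r8c5∈{7}] only 7 remains possible at r8c5, so r8c5=7.
Step 45. [r3c2∈{2}] nothing but 2 survives at r3c2. So r3c2=2.
Step 46. [r6c3∈{5}] r6c3 is down to just 5, so r6c3=5.
Step 47. [r7c3∈{2}] nothing but 2 survives at r7c3. So r7c3=2.
Step 48. [r3c1∈{9}] r3c1's peers cover all but 9, so r3c1=9.
Step 49. [r3c5∈{3}] r3c5's peers cover all but 3. So r3c5=3.
Step 50. [r5c8∈{5}] r5c8 is down to just 5. So r5c8=5.
Step 51. [r9c4∈{9}] only 9 remains possible at r9c4, so r9c4=9.

Answer: 8 6 1 5 9 4 3 7 2 / 4 5 3 2 1 7 9 8 6 / 9 2 7 6 3 8 5 4 1 / 7 4 6 3 5 2 1 9 8 / 1 3 9 7 8 6 2 5 4 / 2 8 5 1 4 9 7 6 3 / 5 9 2 4 6 1 8 3 7 / 3 1 4 8 7 5 6 2 9 / 6 7 8 9 2 3 4 1 5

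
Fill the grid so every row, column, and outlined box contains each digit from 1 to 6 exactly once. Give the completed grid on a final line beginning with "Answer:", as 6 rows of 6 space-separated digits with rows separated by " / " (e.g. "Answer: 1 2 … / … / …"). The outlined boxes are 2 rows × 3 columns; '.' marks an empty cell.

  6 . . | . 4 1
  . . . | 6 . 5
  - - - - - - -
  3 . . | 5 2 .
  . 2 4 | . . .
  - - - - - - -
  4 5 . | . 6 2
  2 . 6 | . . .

Step 1. [r1c2∈{3}] r1c2 is down to just 3 ⇒ r1c2=3.
Step 2. [r6c2∈{1}] nothing but 1 survives at r6c2, so r6c2=1.
Step 3. [r4c5∈{1,3}] in col 5, 1 fits only at r4c5, so r4c5=1.
Step 4. [r4c4∈{3}] r4c4 is down to just 3 ⇒ r4c4=3.
Step 5. [r6c6∈{3,4}] 3 has one home in col 6: r6c6, so r6c6=3.
Step 6. [r2c3∈{1,2}] 2 has one home in row 2: r2c3, so r2c3=2.
Step 7. [r4c6∈{6}] nothing but 6 survives at r4c6, so r4c6=6.
Step 8. [r2c5∈{3}] nothing but 3 survives at r2c5, so r2c5=3.
Step 9. [r1c3∈{5}] r1c3's peers cover all but 5, so r1c3=5.
Step 10. [r2c1∈{1}] only 1 remains possible at r2c1. So r2c1=1.
Step 11. [r3c3∈{1}] r3c3 is down to just 1, so r3c3=1.
Step 12. [r3c6∈{4}] only 4 remains possible at r3c6. So r3c6=4.
Step 13. [r5c3∈{3}] r5c3 is down to just 3, so r5c3=3.
Step 14. [r3c2∈{6}] only 6 remains possible at r3c2, so r3c2=6.
Step 15. [r5c4∈{1}] r5c4's peers cover all but 1. So r5c4=1.
Step 16. [r2c2∈{4}] nothing but 4 survives at r2c2 ⇒ r2c2=4.
Step 17. [r1c4∈{2}] r1c4 has the single candidate 2. So r1c4=2.
Step 18. [r6c5∈{5}] nothing but 5 survives at r6c5 ⇒ r6c5=5.
Step 19. [r4c1∈{5}] nothing but 5 survives at r4c1, so r4c1=5.
Step 20. [r6c4∈{4}] r6c4 is down to just 4, so r6c4=4.

Answer: 6 3 5 2 4 1 / 1 4 2 6 3 5 / 3 6 1 5 2 4 / 5 2 4 3 1 6 / 4 5 3 1 6 2 / 2 1 6 4 5 3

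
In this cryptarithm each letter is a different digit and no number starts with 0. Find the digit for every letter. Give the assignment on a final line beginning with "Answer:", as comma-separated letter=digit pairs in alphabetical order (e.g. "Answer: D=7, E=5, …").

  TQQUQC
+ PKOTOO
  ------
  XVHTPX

Step 1. [col 1: C + O ≡ X (mod 10)] several values work for X in column 1 (C + O ≡ X (mod 10), carry-in 0); try X=6, so X=6.
Step 2. [col 1: C + O ≡ X (mod 10)] no forcing yet in column 1 (carry-in 0); O=5 is free and consistent — try it. So O=5.
Step 3. [col 1: C + O ≡ X (mod 10)] column 1 reads C+O+carry(0)=X with O=5, X=6; with digits 5,6 already taken and all letters distinct, the only value for C is 1, so C=1.
Step 4. [col 2: Q + O ≡ P (mod 10)] Q=7 is one option consistent with column 2 (Q + O ≡ P (mod 10), carry-in 0) — take it. So Q=7.
Step 5. [col 2: Q + O ≡ P (mod 10)] in column 2 we have Q+O≡P with carry-in 0; given Q=7, O=5 and digits 1,5,6,7 already taken and all letters distinct, that pins P to 2. So P=2.
Step 6. [col 3: U + T ≡ T (mod 10)] column 3 reads U+T+carry(1)=T with nothing yet; with digits 1,2,5,6,7 already taken and all letters distinct, the only value for U is 9 ⇒ U=9.
Step 7. [col 3: U + T ≡ T (mod 10)] column 3 (U + T ≡ T (mod 10), carry-in 1) doesn't pin T yet; pick T=4 and continue. So T=4.
Step 8. [col 4: Q + O ≡ H (mod 10)] in column 4 we have Q+O≡H with carry-in 1; given Q=7, O=5 and digits 1,2,4,5,6,7,9 already taken and all letters distinct, that pins H to 3. So H=3.
Step 9. [col 5: Q + K ≡ V (mod 10)] in column 5 we have Q+K≡V with carry-in 1; given Q=7 and digits 1,2,3,4,5,6,7,9 already taken and all letters distinct, that pins K to 0 ⇒ K=0.
Step 10. [col 5: Q + K ≡ V (mod 10)] in column 5 we have Q+K≡V with carry-in 1; given Q=7, K=0 and digits 0,1,2,3,4,5,6,7,9 already taken and all letters distinct, that pins V to 8. So V=8.

Answer: C=1, H=3, K=0, O=5, P=2, Q=7, T=4, U=9, V=8, X=6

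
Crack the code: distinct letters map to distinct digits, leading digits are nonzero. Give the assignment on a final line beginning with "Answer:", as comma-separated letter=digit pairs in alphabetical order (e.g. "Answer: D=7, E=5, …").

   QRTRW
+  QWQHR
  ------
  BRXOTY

Step 1. [col 1: W + R ≡ Y (mod 10)] no forcing yet in column 1 (carry-in 0); Y=3 is free and consistent — try it, so Y=3.
Step 2. [B] the sum has 6 digits but both addends have 5; that extra leading digit B is the final carry, namely 1, so B=1.
Step 3. [col 1: W + R ≡ Y (mod 10)] several values work for R in column 1 (W + R ≡ Y (mod 10), carry-in 0); try R=5. So R=5.
Step 4. [col 1: W + R ≡ Y (mod 10)] in column 1 we have W+R≡Y with carry-in 0; given R=5, Y=3 and digits 1,3,5 already taken and all letters distinct, that pins W to 8 ⇒ W=8.
Step 5. [col 2: R + H ≡ T (mod 10)] no forcing yet in column 2 (carry-in 1); T=2 is free and consistent — try it ⇒ T=2.
Step 6. [col 2: R + H ≡ T (mod 10)] from column 2 (R=5, T=2, carry-in 1, digits 1,2,3,5,8 already taken and all letters distinct): H must equal 6, so H=6.
Step 7. [col 3: T + Q ≡ O (mod 10)] several values work for Q in column 3 (T + Q ≡ O (mod 10), carry-in 1); try Q=7. So Q=7.
Step 8. [col 3: T + Q ≡ O (mod 10)] column 3: given T=2, Q=7, carry-in 1, and digits 1,2,3,5,6,7,8 already taken and all letters distinct, T+Q≡O (mod 10) forces O=0, so O=0.
Step 9. [col 4: R + W ≡ X (mod 10)] column 4 reads R+W+carry(1)=X with R=5, W=8; with digits 0,1,2,3,5,6,7,8 already taken and all letters distinct, the only value for X is 4. So X=4.

Answer: B=1, H=6, O=0, Q=7, R=5, T=2, W=8, X=4, Y=3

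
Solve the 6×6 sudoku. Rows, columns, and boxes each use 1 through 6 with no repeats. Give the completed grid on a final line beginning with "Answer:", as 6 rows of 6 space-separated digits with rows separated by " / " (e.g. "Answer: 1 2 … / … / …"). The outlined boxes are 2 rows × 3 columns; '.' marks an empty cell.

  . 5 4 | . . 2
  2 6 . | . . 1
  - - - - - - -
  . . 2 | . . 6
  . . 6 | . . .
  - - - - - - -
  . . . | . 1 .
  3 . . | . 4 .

Step 1. [r4c6∈{3,4,5}] col 6 places 4 nowhere but r4c6. So r4c6=4.
Step 2. [r6c6∈{5}] only 5 remains possible at r6c6. So r6c6=5.
Step 3. [r4c5∈{2,3,5}] col 5 places 2 nowhere but r4c5 ⇒ r4c5=2.
Step 4. [r5c1∈{4,5,6}] col 1 places 6 nowhere but r5c1 ⇒ r5c1=6.
Step 5. [r3c1∈{1,4,5}] col 1 places 4 nowhere but r3c1. So r3c1=4.
Step 6. [r1c5∈{3,6}] across col 5, 6 lands solely at r1c5, so r1c5=6.
Step 7. [r1c4∈{3}] nothing but 3 survives at r1c4. So r1c4=3.
Step 8. [r2c5∈{5}] r2c5 is down to just 5, so r2c5=5.
Step 9. [r3c4∈{1,5}] in row 3, 5 fits only at r3c4. So r3c4=5.
Step 10. [r3c2∈{1,3}] r3c2 is the only open cell in row 3 admitting 1, so r3c2=1.
Step 11. [r6c2∈{2}] r6c2's peers cover all but 2 ⇒ r6c2=2.
Step 12. [r5c2∈{4}] r5c2 has the single candidate 4, so r5c2=4.
Step 13. [r5c6∈{3}] nothing but 3 survives at r5c6, so r5c6=3.
Step 14. [r5c3∈{5}] nothing but 5 survives at r5c3. So r5c3=5.
Step 15. [r6c3∈{1}] nothing but 1 survives at r6c3 ⇒ r6c3=1.
Step 16. [r4c2∈{3}] only 3 remains possible at r4c2. So r4c2=3.
Step 17. [r5c4∈{2}] r5c4's peers cover all but 2. So r5c4=2.
Step 18. [r4c4∈{1}] r4c4 is down to just 1. So r4c4=1.
Step 19. [r1c1∈{1}] nothing but 1 survives at r1c1 ⇒ r1c1=1.
Step 20. [r4c1∈{5}] r4c1's peers cover all but 5, so r4c1=5.
Step 21. [r3c5∈{3}] nothing but 3 survives at r3c5, so r3c5=3.
Step 22. [r2c4∈{4}] only 4 remains possible at r2c4, so r2c4=4.
Step 23. [r6c4∈{6}] r6c4 has the single candidate 6, so r6c4=6.
Step 24. [r2c3∈{3}] nothing but 3 survives at r2c3 ⇒ r2c3=3.

Answer: 1 5 4 3 6 2 / 2 6 3 4 5 1 / 4 1 2 5 3 6 / 5 3 6 1 2 4 / 6 4 5 2 1 3 / 3 2 1 6 4 5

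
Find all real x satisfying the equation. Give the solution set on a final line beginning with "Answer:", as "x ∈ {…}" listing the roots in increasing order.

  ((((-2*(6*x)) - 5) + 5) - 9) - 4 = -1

Step 1. [((((-2*(6*x)) - 5) + 5) - 9) - 4 = -1] 4 comes off first (add 4), so sub: (((-2*(6*x)) - 5) + 5) - 9 = 3.
Step 2. [(((-2*(6*x)) - 5) + 5) - 9 = 3] add 9: x sits inside (… - 9), so sub: ((-2*(6*x)) - 5) + 5 = 12.
Step 3. [((-2*(6*x)) - 5) + 5 = 12] peel the +5: subtract 5 from each side, so sub: (-2*(6*x)) - 5 = 7.
Step 4. [(-2*(6*x)) - 5 = 7] the outer -5 inverts by adding 5 ⇒ sub: -2*(6*x) = 12.
Step 5. [-2*(6*x) = 12] -2 out front; divide by -2 ⇒ div: 6*x = -6.
Step 6. [6*x = -6] 6 out front; divide by 6. So div: x = -1.

Answer: x ∈ {-1}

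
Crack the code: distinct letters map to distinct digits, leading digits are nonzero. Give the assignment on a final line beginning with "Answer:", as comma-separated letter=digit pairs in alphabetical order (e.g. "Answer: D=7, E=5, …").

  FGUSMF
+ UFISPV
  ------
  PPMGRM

Step 1. [col 1: F + V ≡ M (mod 10)] several values work for V in column 1 (F + V ≡ M (mod 10), carry-in 0); try V=9, so V=9.
Step 2. [col 1: F + V ≡ M (mod 10)] column 1 (F + V ≡ M (mod 10), carry-in 0) doesn't pin F yet; pick F=2 and continue. So F=2.
Step 3. [col 1: F + V ≡ M (mod 10)] column 1 reads F+V+carry(0)=M with F=2, V=9; with digits 2,9 already taken and all letters distinct, the only value for M is 1 ⇒ M=1.
Step 4. [col 2: M + P ≡ R (mod 10)] several values work for R in column 2 (M + P ≡ R (mod 10), carry-in 1); try R=0 ⇒ R=0.
Step 5. [col 2: M + P ≡ R (mod 10)] from column 2 (M=1, R=0, carry-in 1, digits 0,1,2,9 already taken and all letters distinct): P must equal 8. So P=8.
Step 6. [col 3: S + S ≡ G (mod 10)] G=5 is one option consistent with column 3 (S + S ≡ G (mod 10), carry-in 1) — take it ⇒ G=5.
Step 7. [col 3: S + S ≡ G (mod 10)] column 3: given G=5, carry-in 1, and digits 0,1,2,5,8,9 already taken and all letters distinct, S+S≡G (mod 10) forces S=7. So S=7.
Step 8. [col 4: U + I ≡ M (mod 10)] column 4 (U + I ≡ M (mod 10), carry-in 1) doesn't pin I yet; pick I=4 and continue ⇒ I=4.
Step 9. [col 4: U + I ≡ M (mod 10)] from column 4 (I=4, M=1, carry-in 1, digits 0,1,2,4,5,7,8,9 already taken and all letters distinct): U must equal 6, so U=6.

Answer: F=2, G=5, I=4, M=1, P=8, R=0, S=7, U=6, V=9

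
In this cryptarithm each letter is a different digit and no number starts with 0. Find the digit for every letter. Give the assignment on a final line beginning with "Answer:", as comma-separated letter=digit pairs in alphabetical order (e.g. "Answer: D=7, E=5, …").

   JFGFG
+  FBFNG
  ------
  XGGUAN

Step 1. [X] X is the leading digit of a 6-digit sum of two 5-digit numbers; the final carry is exactly 1, so X=1.
Step 2. [col 1: G + G ≡ N (mod 10)] no forcing yet in column 1 (carry-in 0); G=2 is free and consistent — try it, so G=2.
Step 3. [col 1: G + G ≡ N (mod 10)] column 1 reads G+G+carry(0)=N with G=2; with digits 1,2 already taken and all letters distinct, the only value for N is 4. So N=4.
Step 4. [col 2: F + N ≡ A (mod 10)] several values work for A in column 2 (F + N ≡ A (mod 10), carry-in 0); try A=7 ⇒ A=7.
Step 5. [col 2: F + N ≡ A (mod 10)] in column 2 we have F+N≡A with carry-in 0; given N=4, A=7 and digits 1,2,4,7 already taken and all letters distinct, that pins F to 3. So F=3.
Step 6. [col 3: G + F ≡ U (mod 10)] in column 3 we have G+F≡U with carry-in 0; given G=2, F=3 and digits 1,2,3,4,7 already taken and all letters distinct, that pins U to 5 ⇒ U=5.
Step 7. [col 4: F + B ≡ G (mod 10)] from column 4 (F=3, G=2, carry-in 0, digits 1,2,3,4,5,7 already taken and all letters distinct): B must equal 9 ⇒ B=9.
Step 8. [col 5: J + F ≡ G (mod 10)] from column 5 (F=3, G=2, carry-in 1, digits 1,2,3,4,5,7,9 already taken and all letters distinct): J must equal 8, so J=8.

Answer: A=7, B=9, F=3, G=2, J=8, N=4, U=5, X=1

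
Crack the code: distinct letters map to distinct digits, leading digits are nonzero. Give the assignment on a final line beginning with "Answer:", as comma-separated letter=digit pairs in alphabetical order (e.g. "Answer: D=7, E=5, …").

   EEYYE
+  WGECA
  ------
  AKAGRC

Step 1. [col 1: E + A ≡ C (mod 10)] column 1 (E + A ≡ C (mod 10), carry-in 0) doesn't pin C yet; pick C=4 and continue, so C=4.
Step 2. [col 1: E + A ≡ C (mod 10)] A=1 is one option consistent with column 1 (E + A ≡ C (mod 10), carry-in 0) — take it. So A=1.
Step 3. [col 1: E + A ≡ C (mod 10)] column 1: given A=1, C=4, carry-in 0, and digits 1,4 already taken and all letters distinct, E+A≡C (mod 10) forces E=3. So E=3.
Step 4. [col 2: Y + C ≡ R (mod 10)] column 2 (Y + C ≡ R (mod 10), carry-in 0) doesn't pin R yet; pick R=9 and continue, so R=9.
Step 5. [col 2: Y + C ≡ R (mod 10)] column 2: given C=4, R=9, carry-in 0, and digits 1,3,4,9 already taken and all letters distinct, Y+C≡R (mod 10) forces Y=5, so Y=5.
Step 6. [col 3: Y + E ≡ G (mod 10)] column 3 reads Y+E+carry(0)=G with Y=5, E=3; with digits 1,3,4,5,9 already taken and all letters distinct, the only value for G is 8, so G=8.
Step 7. [col 5: E + W ≡ K (mod 10)] several values work for K in column 5 (E + W ≡ K (mod 10), carry-in 1); try K=0. So K=0.
Step 8. [col 5: E + W ≡ K (mod 10)] in column 5 we have E+W≡K with carry-in 1; given E=3, K=0 and digits 0,1,3,4,5,8,9 already taken and all letters distinct, that pins W to 6. So W=6.

Answer: A=1, C=4, E=3, G=8, K=0, R=9, W=6, Y=5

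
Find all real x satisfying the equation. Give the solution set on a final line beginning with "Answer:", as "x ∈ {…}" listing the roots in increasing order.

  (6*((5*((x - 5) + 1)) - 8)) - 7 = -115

Step 1. [(6*((5*((x - 5) + 1)) - 8)) - 7 = -115] 7 comes off first (add 7) ⇒ sub: 6*((5*((x - 5) + 1)) - 8) = -108.
Step 2. [6*((5*((x - 5) + 1)) - 8) = -108] LHS = 6·(…); ÷6 both sides ⇒ div: (5*((x - 5) + 1)) - 8 = -18.
Step 3. [(5*((x - 5) + 1)) - 8 = -18] -8 is outermost — add 8 both sides. So sub: 5*((x - 5) + 1) = -10.
Step 4. [5*((x - 5) + 1) = -10] divide by the outer 5 ⇒ div: (x - 5) + 1 = -2.
Step 5. [(x - 5) + 1 = -2] 1 comes off first (subtract 1) ⇒ sub: x - 5 = -3.
Step 6. [x - 5 = -3] 5 comes off first (add 5). So sub: x = 2.

Answer: x ∈ {2}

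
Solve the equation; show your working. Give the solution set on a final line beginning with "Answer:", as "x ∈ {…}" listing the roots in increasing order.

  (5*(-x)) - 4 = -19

Step 1. [(5*(-x)) - 4 = -19] the outer -4 inverts by adding 4 ⇒ sub: 5*(-x) = -15.
Step 2. [5*(-x) = -15] divide by the outer 5, so div: -x = -3.
Step 3. [-x = -3] leading − — multiply by −1. So neg: x = 3.

Answer: x ∈ {3}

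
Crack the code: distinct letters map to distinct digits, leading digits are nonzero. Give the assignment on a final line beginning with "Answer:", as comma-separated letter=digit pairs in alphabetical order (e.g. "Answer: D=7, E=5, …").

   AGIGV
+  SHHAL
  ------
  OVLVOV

Step 1. [O] O is the leading digit of a 6-digit sum of two 5-digit numbers; the final carry is exactly 1. So O=1.
Step 2. [col 1: V + L ≡ V (mod 10)] column 1: given nothing yet, carry-in 0, and digits 1 already taken and all letters distinct, V+L≡V (mod 10) forces L=0, so L=0.
Step 3. [col 1: V + L ≡ V (mod 10)] V=4 is one option consistent with column 1 (V + L ≡ V (mod 10), carry-in 0) — take it. So V=4.
Step 4. [col 2: G + A ≡ O (mod 10)] column 2 (G + A ≡ O (mod 10), carry-in 0) doesn't pin G yet; pick G=3 and continue, so G=3.
Step 5. [col 2: G + A ≡ O (mod 10)] column 2: given G=3, O=1, carry-in 0, and digits 0,1,3,4 already taken and all letters distinct, G+A≡O (mod 10) forces A=8 ⇒ A=8.
Step 6. [col 3: I + H ≡ V (mod 10)] no forcing yet in column 3 (carry-in 1); I=7 is free and consistent — try it. So I=7.
Step 7. [col 3: I + H ≡ V (mod 10)] from column 3 (I=7, V=4, carry-in 1, digits 0,1,3,4,7,8 already taken and all letters distinct): H must equal 6 ⇒ H=6.
Step 8. [col 5: A + S ≡ V (mod 10)] column 5 reads A+S+carry(1)=V with A=8, V=4; with digits 0,1,3,4,6,7,8 already taken and all letters distinct, the only value for S is 5. So S=5.

Answer: A=8, G=3, H=6, I=7, L=0, O=1, S=5, V=4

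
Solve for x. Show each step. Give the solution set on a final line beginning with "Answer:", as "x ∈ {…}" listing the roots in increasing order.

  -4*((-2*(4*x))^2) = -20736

Step 1. [-4*((-2*(4*x))^2) = -20736] -4·(inner) — divide through by -4. So div: (-2*(4*x))^2 = 5184.
Step 2. [(-2*(4*x))^2 = 5184] √ both sides: 5184 ≥ 0 gives two branches ⇒ sqrt: -2*(4*x) = 72 or -72.
Step 3. [-2*(4*x) = 72 or -72] leading coefficient -2: divide by -2, so div: 4*x = -36 or 36.
Step 4. [4*x = -36 or 36] leading coefficient 4: divide by 4 ⇒ div: x = -9 or 9.

Answer: x ∈ {-9, 9}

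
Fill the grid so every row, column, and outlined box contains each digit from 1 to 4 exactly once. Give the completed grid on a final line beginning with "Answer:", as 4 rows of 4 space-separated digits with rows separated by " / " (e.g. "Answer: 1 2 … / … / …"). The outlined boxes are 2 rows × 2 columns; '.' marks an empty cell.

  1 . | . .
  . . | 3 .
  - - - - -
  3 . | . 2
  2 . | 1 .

Step 1. [r1c4∈{4}] r1c4 has the single candidate 4. So r1c4=4.
Step 2. [r4c2∈{4}] only 4 remains possible at r4c2 ⇒ r4c2=4.
Step 3. [r1c3∈{2}] nothing but 2 survives at r1c3. So r1c3=2.
Step 4. [r2c4∈{1}] nothing but 1 survives at r2c4, so r2c4=1.
Step 5. [r2c2∈{2}] r2c2 is down to just 2, so r2c2=2.
Step 6. [r4c4∈{3}] nothing but 3 survives at r4c4, so r4c4=3.
Step 7. [r1c2∈{3}] r1c2 is down to just 3 ⇒ r1c2=3.
Step 8. [r3c3∈{4}] only 4 remains possible at r3c3. So r3c3=4.
Step 9. [r3c2∈{1}] nothing but 1 survives at r3c2, so r3c2=1.
Step 10. [r2c1∈{4}] r2c1 is down to just 4 ⇒ r2c1=4.

Answer: 1 3 2 4 / 4 2 3 1 / 3 1 4 2 / 2 4 1 3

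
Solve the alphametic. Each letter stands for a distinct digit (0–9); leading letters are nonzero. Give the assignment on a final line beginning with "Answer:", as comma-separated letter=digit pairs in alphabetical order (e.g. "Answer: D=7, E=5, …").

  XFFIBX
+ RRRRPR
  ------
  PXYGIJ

Step 1. [col 1: X + R ≡ J (mod 10)] no forcing yet in column 1 (carry-in 0); X=3 is free and consistent — try it ⇒ X=3.
Step 2. [col 1: X + R ≡ J (mod 10)] several values work for J in column 1 (X + R ≡ J (mod 10), carry-in 0); try J=8. So J=8.
Step 3. [col 1: X + R ≡ J (mod 10)] column 1 reads X+R+carry(0)=J with X=3, J=8; with digits 3,8 already taken and all letters distinct, the only value for R is 5. So R=5.
Step 4. [col 2: B + P ≡ I (mod 10)] column 2 (B + P ≡ I (mod 10), carry-in 0) doesn't pin I yet; pick I=0 and continue ⇒ I=0.
Step 5. [col 2: B + P ≡ I (mod 10)] no forcing yet in column 2 (carry-in 0); B=1 is free and consistent — try it. So B=1.
Step 6. [col 2: B + P ≡ I (mod 10)] column 2 reads B+P+carry(0)=I with B=1, I=0; with digits 0,1,3,5,8 already taken and all letters distinct, the only value for P is 9. So P=9.
Step 7. [col 3: I + R ≡ G (mod 10)] column 3: given I=0, R=5, carry-in 1, and digits 0,1,3,5,8,9 already taken and all letters distinct, I+R≡G (mod 10) forces G=6, so G=6.
Step 8. [col 4: F + R ≡ Y (mod 10)] several values work for Y in column 4 (F + R ≡ Y (mod 10), carry-in 0); try Y=2 ⇒ Y=2.
Step 9. [col 4: F + R ≡ Y (mod 10)] from column 4 (R=5, Y=2, carry-in 0, digits 0,1,2,3,5,6,8,9 already taken and all letters distinct): F must equal 7 ⇒ F=7.

Answer: B=1, F=7, G=6, I=0, J=8, P=9, R=5, X=3, Y=2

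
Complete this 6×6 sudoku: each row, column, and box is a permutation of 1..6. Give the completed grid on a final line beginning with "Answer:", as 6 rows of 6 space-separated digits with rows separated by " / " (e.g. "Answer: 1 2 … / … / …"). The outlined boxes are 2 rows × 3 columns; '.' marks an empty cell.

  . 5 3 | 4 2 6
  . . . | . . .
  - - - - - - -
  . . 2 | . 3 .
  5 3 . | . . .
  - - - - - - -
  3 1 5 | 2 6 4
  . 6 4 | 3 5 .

Step 1. [r2c5∈{1}] r2c5's peers cover all but 1. So r2c5=1.
Step 2. [r4c3∈{1,6}] 1 has one home in col 3: r4c3. So r4c3=1.
Step 3. [r3c1∈{4,6}] across box 3, 6 lands solely at r3c1 ⇒ r3c1=6.
Step 4. [r3c4∈{1,5}] r3c4 is the only open cell in col 4 admitting 1, so r3c4=1.
Step 5. [r2c2∈{2,4}] across col 2, 2 lands solely at r2c2 ⇒ r2c2=2.
Step 6. [r3c6∈{5}] r3c6 has the single candidate 5 ⇒ r3c6=5.
Step 7. [r1c1∈{1}] nothing but 1 survives at r1c1 ⇒ r1c1=1.
Step 8. [r2c6∈{3}] nothing but 3 survives at r2c6 ⇒ r2c6=3.
Step 9. [r4c4∈{6}] r4c4 is down to just 6 ⇒ r4c4=6.
Step 10. [r3c2∈{4}] only 4 remains possible at r3c2, so r3c2=4.
Step 11. [r4c5∈{4}] r4c5 is down to just 4. So r4c5=4.
Step 12. [r2c4∈{5}] nothing but 5 survives at r2c4 ⇒ r2c4=5.
Step 13. [r2c1∈{4}] nothing but 4 survives at r2c1 ⇒ r2c1=4.
Step 14. [r6c1∈{2}] only 2 remains possible at r6c1 ⇒ r6c1=2.
Step 15. [r2c3∈{6}] r2c3 has the single candidate 6. So r2c3=6.
Step 16. [r4c6∈{2}] r4c6's peers cover all but 2. So r4c6=2.
Step 17. [r6c6∈{1}] r6c6's peers cover all but 1, so r6c6=1.

Answer: 1 5 3 4 2 6 / 4 2 6 5 1 3 / 6 4 2 1 3 5 / 5 3 1 6 4 2 / 3 1 5 2 6 4 / 2 6 4 3 5 1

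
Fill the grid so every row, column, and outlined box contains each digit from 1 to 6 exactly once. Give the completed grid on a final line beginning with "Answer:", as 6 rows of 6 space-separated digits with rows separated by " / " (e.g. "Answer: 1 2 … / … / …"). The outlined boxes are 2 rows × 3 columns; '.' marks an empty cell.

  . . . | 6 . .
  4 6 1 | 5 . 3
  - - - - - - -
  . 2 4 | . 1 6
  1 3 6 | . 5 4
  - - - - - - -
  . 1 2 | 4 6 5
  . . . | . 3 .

Step 1. [r1c1∈{2,3,5}] r1c1 is the only open cell in col 1 admitting 2 ⇒ r1c1=2.
Step 2. [r6c3∈{5}] nothing but 5 survives at r6c3, so r6c3=5.
Step 3. [r6c6∈{1,2}] 2 has one home in col 6: r6c6, so r6c6=2.
Step 4. [r6c2∈{4}] nothing but 4 survives at r6c2, so r6c2=4.
Step 5. [r3c4∈{3}] r3c4's peers cover all but 3. So r3c4=3.
Step 6. [r1c2∈{5}] r1c2's peers cover all but 5, so r1c2=5.
Step 7. [r1c3∈{3}] r1c3 has the single candidate 3. So r1c3=3.
Step 8. [r3c1∈{5}] nothing but 5 survives at r3c1, so r3c1=5.
Step 9. [r1c6∈{1}] r1c6 is down to just 1, so r1c6=1.
Step 10. [r6c1∈{6}] r6c1 has the single candidate 6, so r6c1=6.
Step 11. [r1c5∈{4}] r1c5's peers cover all but 4. So r1c5=4.
Step 12. [r6c4∈{1}] r6c4 is down to just 1. So r6c4=1.
Step 13. [r2c5∈{2}] only 2 remains possible at r2c5. So r2c5=2.
Step 14. [r4c4∈{2}] nothing but 2 survives at r4c4. So r4c4=2.
Step 15. [r5c1∈{3}] r5c1 has the single candidate 3, so r5c1=3.

Answer: 2 5 3 6 4 1 / 4 6 1 5 2 3 / 5 2 4 3 1 6 / 1 3 6 2 5 4 / 3 1 2 4 6 5 / 6 4 5 1 3 2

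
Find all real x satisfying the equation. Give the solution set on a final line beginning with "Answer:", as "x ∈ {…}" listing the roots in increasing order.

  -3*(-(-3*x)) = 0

Step 1. [-3*(-(-3*x)) = 0] divide by the outer -3, so div: -(-3*x) = 0.
Step 2. [-(-3*x) = 0] flip signs both sides. So neg: -3*x = 0.
Step 3. [-3*x = 0] divide by the outer -3. So div: x = 0.

Answer: x ∈ {0}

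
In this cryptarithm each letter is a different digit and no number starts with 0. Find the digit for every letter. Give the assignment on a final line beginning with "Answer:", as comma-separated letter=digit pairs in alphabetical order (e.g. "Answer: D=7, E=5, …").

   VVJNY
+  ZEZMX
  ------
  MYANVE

Step 1. [col 1: Y + X ≡ E (mod 10)] column 1 (Y + X ≡ E (mod 10), carry-in 0) doesn't pin X yet; pick X=8 and continue, so X=8.
Step 2. [col 1: Y + X ≡ E (mod 10)] Y=4 is one option consistent with column 1 (Y + X ≡ E (mod 10), carry-in 0) — take it, so Y=4.
Step 3. [col 1: Y + X ≡ E (mod 10)] column 1: given Y=4, X=8, carry-in 0, and digits 4,8 already taken and all letters distinct, Y+X≡E (mod 10) forces E=2, so E=2.
Step 4. [col 2: N + M ≡ V (mod 10)] several values work for M in column 2 (N + M ≡ V (mod 10), carry-in 1); try M=1, so M=1.
Step 5. [col 2: N + M ≡ V (mod 10)] several values work for N in column 2 (N + M ≡ V (mod 10), carry-in 1); try N=5 ⇒ N=5.
Step 6. [col 2: N + M ≡ V (mod 10)] in column 2 we have N+M≡V with carry-in 1; given N=5, M=1 and digits 1,2,4,5,8 already taken and all letters distinct, that pins V to 7. So V=7.
Step 7. [col 3: J + Z ≡ N (mod 10)] no forcing yet in column 3 (carry-in 0); Z=6 is free and consistent — try it ⇒ Z=6.
Step 8. [col 3: J + Z ≡ N (mod 10)] in column 3 we have J+Z≡N with carry-in 0; given Z=6, N=5 and digits 1,2,4,5,6,7,8 already taken and all letters distinct, that pins J to 9. So J=9.
Step 9. [col 4: V + E ≡ A (mod 10)] from column 4 (V=7, E=2, carry-in 1, digits 1,2,4,5,6,7,8,9 already taken and all letters distinct): A must equal 0 ⇒ A=0.

Answer: A=0, E=2, J=9, M=1, N=5, V=7, X=8, Y=4, Z=6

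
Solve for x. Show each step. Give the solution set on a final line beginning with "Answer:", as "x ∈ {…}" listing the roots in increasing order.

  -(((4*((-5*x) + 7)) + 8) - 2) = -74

Step 1. [-(((4*((-5*x) + 7)) + 8) - 2) = -74] LHS negated; negate both sides ⇒ neg: ((4*((-5*x) + 7)) + 8) - 2 = 74.
Step 2. [((4*((-5*x) + 7)) + 8) - 2 = 74] add 2: x sits inside (… - 2), so sub: (4*((-5*x) + 7)) + 8 = 76.
Step 3. [(4*((-5*x) + 7)) + 8 = 76] common factor 4 (LHS and 76) — divide through ⇒ factor: ((-5*x) + 7) + 2 = 19.
Step 4. [((-5*x) + 7) + 2 = 19] peel the +2: subtract 2 from each side. So sub: (-5*x) + 7 = 17.
Step 5. [(-5*x) + 7 = 17] peel the +7: subtract 7 from each side ⇒ sub: -5*x = 10.
Step 6. [-5*x = 10] -5 out front; divide by -5, so div: x = -2.

Answer: x ∈ {-2}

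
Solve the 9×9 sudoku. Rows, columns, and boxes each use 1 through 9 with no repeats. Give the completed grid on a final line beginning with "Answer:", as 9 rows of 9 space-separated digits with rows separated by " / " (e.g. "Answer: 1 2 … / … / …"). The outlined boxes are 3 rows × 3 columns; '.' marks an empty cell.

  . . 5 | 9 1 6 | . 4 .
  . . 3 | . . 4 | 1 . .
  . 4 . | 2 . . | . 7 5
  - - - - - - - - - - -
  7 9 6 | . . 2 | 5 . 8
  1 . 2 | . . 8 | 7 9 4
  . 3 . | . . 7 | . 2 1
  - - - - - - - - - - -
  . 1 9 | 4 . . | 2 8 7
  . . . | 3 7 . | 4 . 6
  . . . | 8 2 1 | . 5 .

Step 1. [r5c5∈{3,5,6}] across row 5, 3 lands solely at r5c5. So r5c5=3.
Step 2. [r8c3∈{8}] r8c3's peers cover all but 8 ⇒ r8c3=8.
Step 3. [r6c1∈{4,5,8}] in row 6, 8 fits only at r6c1. So r6c1=8.
Step 4. [r1c1∈{2}] r1c1 is down to just 2, so r1c1=2.
Step 5. [r8c1∈{5}] r8c1 is down to just 5, so r8c1=5.
Step 6. [r2c8∈{6}] only 6 remains possible at r2c8, so r2c8=6.
Step 7. [r9c2∈{6,7}] col 2 places 6 nowhere but r9c2 ⇒ r9c2=6.
Step 8. [r5c4∈{5,6}] across row 5, 6 lands solely at r5c4. So r5c4=6.
Step 9. [r1c9∈{3}] r1c9 has the single candidate 3 ⇒ r1c9=3.
Step 10. [r6c5∈{4,5,9}] 9 has one home in row 6: r6c5 ⇒ r6c5=9.
Step 11. [r9c7∈{3,9}] r9c7 is the only open cell in col 7 admitting 3. So r9c7=3.
Step 12. [r3c7∈{8,9}] col 7 places 9 nowhere but r3c7 ⇒ r3c7=9.
Step 13. [r2c4∈{5,7}] col 4 places 7 nowhere but r2c4 ⇒ r2c4=7.
Step 14. [r2c5∈{5,8}] r2c5 is the only open cell in row 2 admitting 5 ⇒ r2c5=5.
Step 15. [r1c2∈{7,8}] across row 1, 7 lands solely at r1c2. So r1c2=7.
Step 16. [r9c3∈{4,7}] 7 has one home in row 9: r9c3 ⇒ r9c3=7.
Step 17. [r9c9∈{9}] only 9 remains possible at r9c9 ⇒ r9c9=9.
Step 18. [r3c5∈{8}] only 8 remains possible at r3c5 ⇒ r3c5=8.
Step 19. [r1c7∈{8}] r1c7 is down to just 8, so r1c7=8.
Step 20. [r6c3∈{4}] only 4 remains possible at r6c3. So r6c3=4.
Step 21. [r8c6∈{9}] r8c6 is down to just 9. So r8c6=9.
Step 22. [r3c3∈{1}] r3c3's peers cover all but 1 ⇒ r3c3=1.
Step 23. [r4c8∈{3}] nothing but 3 survives at r4c8 ⇒ r4c8=3.
Step 24. [r4c5∈{4}] r4c5's peers cover all but 4 ⇒ r4c5=4.
Step 25. [r7c1∈{3}] only 3 remains possible at r7c1, so r7c1=3.
Step 26. [r6c7∈{6}] r6c7's peers cover all but 6. So r6c7=6.
Step 27. [r2c1∈{9}] r2c1 is down to just 9, so r2c1=9.
Step 28. [r3c6∈{3}] only 3 remains possible at r3c6 ⇒ r3c6=3.
Step 29. [r9c1∈{4}] nothing but 4 survives at r9c1, so r9c1=4.
Step 30. [r3c1∈{6}] r3c1 is down to just 6, so r3c1=6.
Step 31. [r7c5∈{6}] r7c5's peers cover all but 6, so r7c5=6.
Step 32. [r2c9∈{2}] only 2 remains possible at r2c9, so r2c9=2.
Step 33. [r5c2∈{5}] r5c2's peers cover all but 5 ⇒ r5c2=5.
Step 34. [r8c8∈{1}] only 1 remains possible at r8c8, so r8c8=1.
Step 35. [r2c2∈{8}] r2c2 is down to just 8. So r2c2=8.
Step 36. [r6c4∈{5}] nothing but 5 survives at r6c4. So r6c4=5.
Step 37. [r4c4∈{1}] r4c4's peers cover all but 1 ⇒ r4c4=1.
Step 38. [r8c2∈{2}] r8c2 is down to just 2. So r8c2=2.
Step 39. [r7c6∈{5}] nothing but 5 survives at r7c6 ⇒ r7c6=5.

Answer: 2 7 5 9 1 6 8 4 3 / 9 8 3 7 5 4 1 6 2 / 6 4 1 2 8 3 9 7 5 / 7 9 6 1 4 2 5 3 8 / 1 5 2 6 3 8 7 9 4 / 8 3 4 5 9 7 6 2 1 / 3 1 9 4 6 5 2 8 7 / 5 2 8 3 7 9 4 1 6 / 4 6 7 8 2 1 3 5 9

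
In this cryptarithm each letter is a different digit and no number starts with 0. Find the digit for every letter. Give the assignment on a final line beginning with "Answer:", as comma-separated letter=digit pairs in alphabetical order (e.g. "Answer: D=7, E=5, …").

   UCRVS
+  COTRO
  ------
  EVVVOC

Step 1. [col 1: S + O ≡ C (mod 10)] S=7 is one option consistent with column 1 (S + O ≡ C (mod 10), carry-in 0) — take it. So S=7.
Step 2. [col 1: S + O ≡ C (mod 10)] column 1 (S + O ≡ C (mod 10), carry-in 0) doesn't pin C yet; pick C=6 and continue, so C=6.
Step 3. [col 1: S + O ≡ C (mod 10)] column 1 reads S+O+carry(0)=C with S=7, C=6; with digits 6,7 already taken and all letters distinct, the only value for O is 9 ⇒ O=9.
Step 4. [col 2: V + R ≡ O (mod 10)] column 2 (V + R ≡ O (mod 10), carry-in 1) doesn't pin V yet; pick V=5 and continue. So V=5.
Step 5. [E] the sum has 6 digits but both addends have 5; that extra leading digit E is the final carry, namely 1 ⇒ E=1.
Step 6. [col 2: V + R ≡ O (mod 10)] from column 2 (V=5, O=9, carry-in 1, digits 1,5,6,7,9 already taken and all letters distinct): R must equal 3. So R=3.
Step 7. [col 3: R + T ≡ V (mod 10)] in column 3 we have R+T≡V with carry-in 0; given R=3, V=5 and digits 1,3,5,6,7,9 already taken and all letters distinct, that pins T to 2 ⇒ T=2.
Step 8. [col 5: U + C ≡ V (mod 10)] in column 5 we have U+C≡V with carry-in 1; given C=6, V=5 and digits 1,2,3,5,6,7,9 already taken and all letters distinct, that pins U to 8. So U=8.

Answer: C=6, E=1, O=9, R=3, S=7, T=2, U=8, V=5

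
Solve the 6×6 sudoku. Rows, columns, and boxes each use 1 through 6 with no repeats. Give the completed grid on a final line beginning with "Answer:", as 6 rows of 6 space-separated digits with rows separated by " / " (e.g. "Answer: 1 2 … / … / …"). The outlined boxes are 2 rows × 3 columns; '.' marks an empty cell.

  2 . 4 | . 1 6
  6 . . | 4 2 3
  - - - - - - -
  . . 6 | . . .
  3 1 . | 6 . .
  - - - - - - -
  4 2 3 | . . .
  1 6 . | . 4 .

Step 1. [r4c5∈{5}] nothing but 5 survives at r4c5, so r4c5=5.
Step 2. [r1c4∈{5}] r1c4 is down to just 5. So r1c4=5.
Step 3. [r4c6∈{2,4}] across row 4, 4 lands solely at r4c6, so r4c6=4.
Step 4. [r6c4∈{2,3}] in row 6, 3 fits only at r6c4 ⇒ r6c4=3.
Step 5. [r6c3∈{5}] only 5 remains possible at r6c3, so r6c3=5.
Step 6. [r5c4∈{1}] only 1 remains possible at r5c4 ⇒ r5c4=1.
Step 7. [r3c2∈{4,5}] in row 3, 4 fits only at r3c2, so r3c2=4.
Step 8. [r3c6∈{1,2}] row 3 places 1 nowhere but r3c6 ⇒ r3c6=1.
Step 9. [r3c5∈{3}] only 3 remains possible at r3c5, so r3c5=3.
Step 10. [r3c1∈{5}] r3c1 is down to just 5, so r3c1=5.
Step 11. [r3c4∈{2}] r3c4 has the single candidate 2, so r3c4=2.
Step 12. [r2c2∈{5}] only 5 remains possible at r2c2. So r2c2=5.
Step 13. [r5c5∈{6}] only 6 remains possible at r5c5 ⇒ r5c5=6.
Step 14. [r4c3∈{2}] nothing but 2 survives at r4c3, so r4c3=2.
Step 15. [r1c2∈{3}] only 3 remains possible at r1c2. So r1c2=3.
Step 16. [r5c6∈{5}] r5c6 is down to just 5 ⇒ r5c6=5.
Step 17. [r6c6∈{2}] r6c6 has the single candidate 2, so r6c6=2.
Step 18. [r2c3∈{1}] r2c3 is down to just 1 ⇒ r2c3=1.

Answer: 2 3 4 5 1 6 / 6 5 1 4 2 3 / 5 4 6 2 3 1 / 3 1 2 6 5 4 / 4 2 3 1 6 5 / 1 6 5 3 4 2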